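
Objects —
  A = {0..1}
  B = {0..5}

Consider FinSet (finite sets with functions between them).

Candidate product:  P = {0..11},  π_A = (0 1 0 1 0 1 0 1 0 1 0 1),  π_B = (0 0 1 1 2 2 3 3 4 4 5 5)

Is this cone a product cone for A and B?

Answer: VALID PRODUCT

Work:
|A|·|B| = 2·6 = 12;  |P| = 12
Check the pairing map k ↦ (π_A(k), π_B(k)):
  0 ↦ (0,0)
  1 ↦ (1,0)
  2 ↦ (0,1)
  3 ↦ (1,1)
  4 ↦ (0,2)
  5 ↦ (1,2)
  6 ↦ (0,3)
  7 ↦ (1,3)
  8 ↦ (0,4)
  9 ↦ (1,4)
  10 ↦ (0,5)
  11 ↦ (1,5)
distinct pairs in image: 12 / 12 needed
  → bijection onto A×B; projections well-typed.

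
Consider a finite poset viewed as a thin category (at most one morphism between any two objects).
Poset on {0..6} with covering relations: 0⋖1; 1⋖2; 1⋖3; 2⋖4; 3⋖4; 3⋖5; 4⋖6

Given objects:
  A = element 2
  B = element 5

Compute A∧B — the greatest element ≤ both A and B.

Common predecessors of 2,5: {0,1}
  0 ≤ 1
  1 ≤ 1
glb = 1

Answer: A∧B = 1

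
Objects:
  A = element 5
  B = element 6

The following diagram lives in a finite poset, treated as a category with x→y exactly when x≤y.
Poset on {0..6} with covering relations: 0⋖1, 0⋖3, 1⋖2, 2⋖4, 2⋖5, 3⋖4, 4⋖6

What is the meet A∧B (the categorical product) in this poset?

Answer: A∧B = 2

Work:
Lower bounds of A=5 and B=6: {0,1,2}
  0 ≤ 2
  1 ≤ 2
  2 ≤ 2
glb = 2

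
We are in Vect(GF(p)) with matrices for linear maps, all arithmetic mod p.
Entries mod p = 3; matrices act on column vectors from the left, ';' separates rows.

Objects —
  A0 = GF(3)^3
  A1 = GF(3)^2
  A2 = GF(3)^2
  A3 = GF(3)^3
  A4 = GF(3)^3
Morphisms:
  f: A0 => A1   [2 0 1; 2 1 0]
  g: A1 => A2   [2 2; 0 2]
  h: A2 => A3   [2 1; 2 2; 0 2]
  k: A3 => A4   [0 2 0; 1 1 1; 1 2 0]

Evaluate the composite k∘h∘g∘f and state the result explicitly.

Answer: [0 1 2; 1 0 2; 2 1 0]

Trace:
  e0=⟨1,0,0⟩ f=>⟨2,2⟩ g=>⟨2,1⟩ h=>⟨2,0,2⟩ k=>⟨0,1,2⟩
  e1=⟨0,1,0⟩ f=>⟨0,1⟩ g=>⟨2,2⟩ h=>⟨0,2,1⟩ k=>⟨1,0,1⟩
  e2=⟨0,0,1⟩ f=>⟨1,0⟩ g=>⟨2,0⟩ h=>⟨1,1,0⟩ k=>⟨2,2,0⟩
result: [0 1 2; 1 0 2; 2 1 0]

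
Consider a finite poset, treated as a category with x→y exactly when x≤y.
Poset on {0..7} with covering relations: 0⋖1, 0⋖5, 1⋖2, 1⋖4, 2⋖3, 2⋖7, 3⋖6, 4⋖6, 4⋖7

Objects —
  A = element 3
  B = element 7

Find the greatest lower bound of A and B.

Answer: A∧B = 2

Trace:
Lower bounds of A=3 and B=7: {0,1,2}
  0 <= 2
  1 <= 2
  2 <= 2
glb = 2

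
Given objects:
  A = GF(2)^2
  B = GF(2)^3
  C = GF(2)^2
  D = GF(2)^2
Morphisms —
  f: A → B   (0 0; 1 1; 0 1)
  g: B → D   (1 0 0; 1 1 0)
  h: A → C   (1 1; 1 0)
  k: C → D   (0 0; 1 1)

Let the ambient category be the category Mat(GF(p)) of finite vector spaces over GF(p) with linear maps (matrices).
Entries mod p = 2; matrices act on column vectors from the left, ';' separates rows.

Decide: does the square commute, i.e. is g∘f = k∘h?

Along f;g (path 1):
  e0=[1,0] f→[0,1,0] g→[0,1]
  e1=[0,1] f→[0,1,1] g→[0,1]
  result₁ = (0 0; 1 1)
Along h;k (path 2):
  e0=[1,0] h→[1,1] k→[0,0]
  e1=[0,1] h→[1,0] k→[0,1]
  result₂ = (0 0; 0 1)
Equal? differ; not commutative

Answer: DOES NOT COMMUTE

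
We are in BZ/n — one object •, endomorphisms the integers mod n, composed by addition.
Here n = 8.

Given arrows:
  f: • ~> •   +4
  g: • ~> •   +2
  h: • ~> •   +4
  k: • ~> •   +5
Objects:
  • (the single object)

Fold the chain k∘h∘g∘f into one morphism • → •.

Answer: +7

Work:
  0 +4≡4 +2≡6 +4≡2 +5≡7  (mod 8)
result: +7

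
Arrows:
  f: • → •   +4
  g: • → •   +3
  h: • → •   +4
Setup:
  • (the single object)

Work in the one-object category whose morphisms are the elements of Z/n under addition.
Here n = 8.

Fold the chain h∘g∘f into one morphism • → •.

Answer: +3

Trace:
  0 +4≡4 +3≡7 +4≡3  (mod 8)
composite: +3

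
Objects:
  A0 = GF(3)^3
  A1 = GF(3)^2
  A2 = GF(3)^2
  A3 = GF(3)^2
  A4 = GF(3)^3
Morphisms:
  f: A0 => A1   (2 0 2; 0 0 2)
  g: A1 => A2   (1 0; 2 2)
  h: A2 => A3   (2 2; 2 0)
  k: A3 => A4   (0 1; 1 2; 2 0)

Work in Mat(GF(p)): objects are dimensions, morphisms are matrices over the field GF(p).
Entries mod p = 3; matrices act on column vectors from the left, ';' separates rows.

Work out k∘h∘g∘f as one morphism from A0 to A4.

Answer: (1 0 1; 2 0 1; 0 0 1)

Trace:
  e0=(1,0,0) f=>(2,0) g=>(2,1) h=>(0,1) k=>(1,2,0)
  e1=(0,1,0) f=>(0,0) g=>(0,0) h=>(0,0) k=>(0,0,0)
  e2=(0,0,1) f=>(2,2) g=>(2,2) h=>(2,1) k=>(1,1,1)
⟦path⟧: (1 0 1; 2 0 1; 0 0 1)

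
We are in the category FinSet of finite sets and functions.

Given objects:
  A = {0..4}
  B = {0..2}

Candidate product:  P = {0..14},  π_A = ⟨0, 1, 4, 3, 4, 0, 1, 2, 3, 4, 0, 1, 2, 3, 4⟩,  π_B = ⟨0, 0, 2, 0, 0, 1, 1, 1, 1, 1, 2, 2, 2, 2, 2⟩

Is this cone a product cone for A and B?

|A|·|B| = 5·3 = 15;  |P| = 15
Check the pairing map k ↦ (π_A(k), π_B(k)):
  0 : (0,0)
  1 : (1,0)
  2 : (4,2)
  3 : (3,0)
  4 : (4,0)
  5 : (0,1)
  6 : (1,1)
  7 : (2,1)
  8 : (3,1)
  9 : (4,1)
  10 : (0,2)
  11 : (1,2)
  12 : (2,2)
  13 : (3,2)
  14 : (4,2)  ✗ repeats pair of k=2
distinct pairs in image: 14 / 15 needed
  → (4,2) hit at k=2 and k=14

Answer: NOT A VALID PRODUCT — duplicate pair at indices 14,2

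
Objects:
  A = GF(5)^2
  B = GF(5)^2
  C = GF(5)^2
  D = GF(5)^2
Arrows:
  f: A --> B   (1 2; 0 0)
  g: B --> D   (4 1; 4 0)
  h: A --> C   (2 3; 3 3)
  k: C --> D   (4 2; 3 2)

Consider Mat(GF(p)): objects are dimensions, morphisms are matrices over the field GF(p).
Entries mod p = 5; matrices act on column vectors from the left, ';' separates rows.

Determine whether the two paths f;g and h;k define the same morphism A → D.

Answer: DOES NOT COMMUTE

Trace:
Along f;g (path 1):
  e0=⟨1,0⟩ f-->⟨1,0⟩ g-->⟨4,4⟩
  e1=⟨0,1⟩ f-->⟨2,0⟩ g-->⟨3,3⟩
  composite₁ = (4 3; 4 3)
Along h;k (path 2):
  e0=⟨1,0⟩ h-->⟨2,3⟩ k-->⟨4,2⟩
  e1=⟨0,1⟩ h-->⟨3,3⟩ k-->⟨3,0⟩
  composite₂ = (4 3; 2 0)
Equal? differ; not commutative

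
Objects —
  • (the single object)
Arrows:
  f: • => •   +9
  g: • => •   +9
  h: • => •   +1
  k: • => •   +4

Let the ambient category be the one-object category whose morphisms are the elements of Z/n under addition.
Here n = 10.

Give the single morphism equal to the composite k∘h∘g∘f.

Answer: +3

Derivation:
  0 +9≡9 +9≡8 +1≡9 +4≡3  (mod 10)
composite: +3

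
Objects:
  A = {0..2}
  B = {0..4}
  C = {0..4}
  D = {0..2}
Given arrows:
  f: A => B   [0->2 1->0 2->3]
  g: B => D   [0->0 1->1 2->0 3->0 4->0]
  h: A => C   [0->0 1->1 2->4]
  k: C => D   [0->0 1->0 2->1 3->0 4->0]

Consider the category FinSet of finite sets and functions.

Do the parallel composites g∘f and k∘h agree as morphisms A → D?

Answer: COMMUTES

Trace:
1) trace f;g:
  0 f=>2 g=>0
  1 f=>0 g=>0
  2 f=>3 g=>0
  ⟦path⟧₁ = [0->0 1->0 2->0]
2) trace h;k:
  0 h=>0 k=>0
  1 h=>1 k=>0
  2 h=>4 k=>0
  ⟦path⟧₂ = [0->0 1->0 2->0]
Equal? same morphism ✓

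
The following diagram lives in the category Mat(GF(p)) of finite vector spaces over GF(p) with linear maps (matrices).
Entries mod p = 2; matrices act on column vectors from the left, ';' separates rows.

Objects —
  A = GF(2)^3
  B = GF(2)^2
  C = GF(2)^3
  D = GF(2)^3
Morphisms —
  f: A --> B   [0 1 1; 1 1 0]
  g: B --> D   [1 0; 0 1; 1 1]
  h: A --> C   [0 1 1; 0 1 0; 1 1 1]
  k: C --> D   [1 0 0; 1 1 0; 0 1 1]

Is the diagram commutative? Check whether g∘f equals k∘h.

Path 1 = f;g:
  e0=(1,0,0) f-->(0,1) g-->(0,1,1)
  e1=(0,1,0) f-->(1,1) g-->(1,1,0)
  e2=(0,0,1) f-->(1,0) g-->(1,0,1)
  result₁ = [0 1 1; 1 1 0; 1 0 1]
Path 2 = h;k:
  e0=(1,0,0) h-->(0,0,1) k-->(0,0,1)
  e1=(0,1,0) h-->(1,1,1) k-->(1,0,0)
  e2=(0,0,1) h-->(1,0,1) k-->(1,1,1)
  result₂ = [0 1 1; 0 0 1; 1 0 1]
Equal? differ; not commutative

Answer: DOES NOT COMMUTE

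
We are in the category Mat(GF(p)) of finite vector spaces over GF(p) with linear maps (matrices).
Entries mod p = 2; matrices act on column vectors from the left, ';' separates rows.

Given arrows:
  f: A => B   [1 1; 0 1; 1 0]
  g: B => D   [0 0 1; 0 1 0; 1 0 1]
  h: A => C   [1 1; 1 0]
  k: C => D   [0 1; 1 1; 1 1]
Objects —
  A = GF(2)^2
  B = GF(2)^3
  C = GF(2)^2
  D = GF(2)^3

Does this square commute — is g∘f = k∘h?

1) trace f;g:
  e0=[1,0] f=>[1,0,1] g=>[1,0,0]
  e1=[0,1] f=>[1,1,0] g=>[0,1,1]
  ⟦path⟧₁ = [1 0; 0 1; 0 1]
2) trace h;k:
  e0=[1,0] h=>[1,1] k=>[1,0,0]
  e1=[0,1] h=>[1,0] k=>[0,1,1]
  ⟦path⟧₂ = [1 0; 0 1; 0 1]
Equal? YES — commutes

Answer: COMMUTES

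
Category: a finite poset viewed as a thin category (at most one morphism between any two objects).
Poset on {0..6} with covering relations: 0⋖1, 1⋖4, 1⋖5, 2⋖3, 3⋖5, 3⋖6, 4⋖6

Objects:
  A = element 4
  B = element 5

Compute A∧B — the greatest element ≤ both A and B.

Common predecessors of 4,5: {0,1}
  0 ≤ 1
  1 ≤ 1
glb = 1

Answer: A∧B = 1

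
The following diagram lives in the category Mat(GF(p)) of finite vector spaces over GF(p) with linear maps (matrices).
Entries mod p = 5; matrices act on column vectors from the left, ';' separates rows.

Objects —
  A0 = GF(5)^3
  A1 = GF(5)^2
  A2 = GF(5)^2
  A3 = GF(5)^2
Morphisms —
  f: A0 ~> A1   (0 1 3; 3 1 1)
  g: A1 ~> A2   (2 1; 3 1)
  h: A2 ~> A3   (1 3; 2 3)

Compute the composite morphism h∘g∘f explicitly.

Answer: (2 0 2; 0 3 4)

Trace:
  e0=[1,0,0] f~>[0,3] g~>[3,3] h~>[2,0]
  e1=[0,1,0] f~>[1,1] g~>[3,4] h~>[0,3]
  e2=[0,0,1] f~>[3,1] g~>[2,0] h~>[2,4]
result: (2 0 2; 0 3 4)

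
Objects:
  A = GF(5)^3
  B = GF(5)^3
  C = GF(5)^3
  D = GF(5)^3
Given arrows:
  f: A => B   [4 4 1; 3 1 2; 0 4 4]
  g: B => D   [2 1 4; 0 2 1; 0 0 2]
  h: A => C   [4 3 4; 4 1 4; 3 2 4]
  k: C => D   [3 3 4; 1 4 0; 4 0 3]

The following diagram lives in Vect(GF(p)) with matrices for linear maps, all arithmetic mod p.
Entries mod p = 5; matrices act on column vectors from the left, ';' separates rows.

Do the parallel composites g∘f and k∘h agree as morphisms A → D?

Answer: DOES NOT COMMUTE

Derivation:
1) trace f;g:
  e0=⟨1,0,0⟩ f=>⟨4,3,0⟩ g=>⟨1,1,0⟩
  e1=⟨0,1,0⟩ f=>⟨4,1,4⟩ g=>⟨0,1,3⟩
  e2=⟨0,0,1⟩ f=>⟨1,2,4⟩ g=>⟨0,3,3⟩
  ⟦path⟧₁ = [1 0 0; 1 1 3; 0 3 3]
2) trace h;k:
  e0=⟨1,0,0⟩ h=>⟨4,4,3⟩ k=>⟨1,0,0⟩
  e1=⟨0,1,0⟩ h=>⟨3,1,2⟩ k=>⟨0,2,3⟩
  e2=⟨0,0,1⟩ h=>⟨4,4,4⟩ k=>⟨0,0,3⟩
  ⟦path⟧₂ = [1 0 0; 0 2 0; 0 3 3]
Equal? NO — does not commute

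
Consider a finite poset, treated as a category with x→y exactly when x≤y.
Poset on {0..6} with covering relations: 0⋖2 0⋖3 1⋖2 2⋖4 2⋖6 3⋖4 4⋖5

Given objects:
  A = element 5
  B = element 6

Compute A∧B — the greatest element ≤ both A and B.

Answer: A∧B = 2

Work:
{x : x⊑A ∧ x⊑B} = {0,1,2}  (A=5, B=6)
  0 ⊑ 2
  1 ⊑ 2
  2 ⊑ 2
glb = 2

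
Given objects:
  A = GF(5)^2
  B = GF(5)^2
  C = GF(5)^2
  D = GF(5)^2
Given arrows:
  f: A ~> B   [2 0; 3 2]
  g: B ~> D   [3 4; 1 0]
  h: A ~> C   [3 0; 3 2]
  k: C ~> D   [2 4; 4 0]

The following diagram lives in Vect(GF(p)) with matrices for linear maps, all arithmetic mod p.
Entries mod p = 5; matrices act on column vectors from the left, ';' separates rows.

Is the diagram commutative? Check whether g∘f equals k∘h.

1) trace f;g:
  e0=(1,0) f~>(2,3) g~>(3,2)
  e1=(0,1) f~>(0,2) g~>(3,0)
  result₁ = [3 3; 2 0]
2) trace h;k:
  e0=(1,0) h~>(3,3) k~>(3,2)
  e1=(0,1) h~>(0,2) k~>(3,0)
  result₂ = [3 3; 2 0]
Equal? equal; square commutes

Answer: COMMUTES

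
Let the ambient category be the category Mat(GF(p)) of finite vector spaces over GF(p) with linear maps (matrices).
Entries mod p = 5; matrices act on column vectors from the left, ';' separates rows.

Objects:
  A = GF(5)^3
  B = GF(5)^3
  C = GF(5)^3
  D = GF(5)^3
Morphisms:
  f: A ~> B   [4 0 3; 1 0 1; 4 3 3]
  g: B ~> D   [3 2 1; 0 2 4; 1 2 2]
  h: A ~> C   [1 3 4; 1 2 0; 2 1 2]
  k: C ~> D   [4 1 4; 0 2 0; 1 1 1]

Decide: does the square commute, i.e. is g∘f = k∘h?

Answer: DOES NOT COMMUTE

Trace:
1) trace f;g:
  e0=[1,0,0] f~>[4,1,4] g~>[3,3,4]
  e1=[0,1,0] f~>[0,0,3] g~>[3,2,1]
  e2=[0,0,1] f~>[3,1,3] g~>[4,4,1]
  result₁ = [3 3 4; 3 2 4; 4 1 1]
2) trace h;k:
  e0=[1,0,0] h~>[1,1,2] k~>[3,2,4]
  e1=[0,1,0] h~>[3,2,1] k~>[3,4,1]
  e2=[0,0,1] h~>[4,0,2] k~>[4,0,1]
  result₂ = [3 3 4; 2 4 0; 4 1 1]
Equal? distinct morphisms ✗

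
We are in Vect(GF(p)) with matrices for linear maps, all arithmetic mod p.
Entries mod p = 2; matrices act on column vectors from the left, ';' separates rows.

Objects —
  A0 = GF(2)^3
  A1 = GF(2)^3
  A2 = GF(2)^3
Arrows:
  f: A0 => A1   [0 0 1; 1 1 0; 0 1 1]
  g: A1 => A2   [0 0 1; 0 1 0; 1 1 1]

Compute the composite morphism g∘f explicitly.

Answer: [0 1 1; 1 1 0; 1 0 0]

Derivation:
  e0=(1,0,0) f=>(0,1,0) g=>(0,1,1)
  e1=(0,1,0) f=>(0,1,1) g=>(1,1,0)
  e2=(0,0,1) f=>(1,0,1) g=>(1,0,0)
result: [0 1 1; 1 1 0; 1 0 0]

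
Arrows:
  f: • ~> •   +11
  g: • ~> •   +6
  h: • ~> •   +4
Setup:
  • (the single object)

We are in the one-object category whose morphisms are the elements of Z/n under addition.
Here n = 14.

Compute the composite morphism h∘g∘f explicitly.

  0 +11≡11 +6≡3 +4≡7  (mod 14)
⟦path⟧: +7

Answer: +7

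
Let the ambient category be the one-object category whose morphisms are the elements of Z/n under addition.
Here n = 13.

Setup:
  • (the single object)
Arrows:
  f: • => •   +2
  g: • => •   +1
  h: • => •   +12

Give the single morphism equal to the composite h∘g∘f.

  0 +2≡2 +1≡3 +12≡2  (mod 13)
⟦path⟧: +2

Answer: +2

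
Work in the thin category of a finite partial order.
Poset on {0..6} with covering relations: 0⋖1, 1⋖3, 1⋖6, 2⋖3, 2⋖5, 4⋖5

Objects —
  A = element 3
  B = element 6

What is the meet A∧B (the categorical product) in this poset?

Answer: A∧B = 1

Work:
Common predecessors of 3,6: {0,1}
  0 ≤ 1
  1 ≤ 1
glb = 1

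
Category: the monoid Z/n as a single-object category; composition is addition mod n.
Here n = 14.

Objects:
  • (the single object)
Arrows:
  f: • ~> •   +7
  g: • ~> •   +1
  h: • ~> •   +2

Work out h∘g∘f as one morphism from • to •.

  0 +7≡7 +1≡8 +2≡10  (mod 14)
⟦path⟧: +10

Answer: +10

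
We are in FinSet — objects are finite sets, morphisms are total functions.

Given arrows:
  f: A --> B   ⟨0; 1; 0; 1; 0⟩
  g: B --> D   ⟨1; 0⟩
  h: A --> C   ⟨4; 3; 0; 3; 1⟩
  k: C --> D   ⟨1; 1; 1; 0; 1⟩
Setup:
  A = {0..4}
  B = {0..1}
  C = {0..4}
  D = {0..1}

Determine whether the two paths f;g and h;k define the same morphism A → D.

Path 1 = f;g:
  0 f-->0 g-->1
  1 f-->1 g-->0
  2 f-->0 g-->1
  3 f-->1 g-->0
  4 f-->0 g-->1
  result₁ = ⟨1; 0; 1; 0; 1⟩
Path 2 = h;k:
  0 h-->4 k-->1
  1 h-->3 k-->0
  2 h-->0 k-->1
  3 h-->3 k-->0
  4 h-->1 k-->1
  result₂ = ⟨1; 0; 1; 0; 1⟩
Equal? equal; square commutes

Answer: COMMUTES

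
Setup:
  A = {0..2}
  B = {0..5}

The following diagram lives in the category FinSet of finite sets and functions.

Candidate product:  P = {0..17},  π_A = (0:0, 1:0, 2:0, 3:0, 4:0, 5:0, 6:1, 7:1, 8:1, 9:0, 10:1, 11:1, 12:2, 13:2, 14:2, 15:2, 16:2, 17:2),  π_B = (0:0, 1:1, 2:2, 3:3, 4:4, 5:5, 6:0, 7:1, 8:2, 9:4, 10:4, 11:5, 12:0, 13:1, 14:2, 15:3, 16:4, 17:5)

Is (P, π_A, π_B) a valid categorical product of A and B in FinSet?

Answer: NOT A VALID PRODUCT — duplicate pair at indices 4,9

Derivation:
|A|·|B| = 3·6 = 18;  |P| = 18
Check the pairing map k ↦ (π_A(k), π_B(k)):
  0 : (0,0)
  1 : (0,1)
  2 : (0,2)
  3 : (0,3)
  4 : (0,4)
  5 : (0,5)
  6 : (1,0)
  7 : (1,1)
  8 : (1,2)
  9 : (0,4)  ✗ repeats pair of k=4
  10 : (1,4)
  11 : (1,5)
  12 : (2,0)
  13 : (2,1)
  14 : (2,2)
  15 : (2,3)
  16 : (2,4)
  17 : (2,5)
distinct pairs in image: 17 / 18 needed
  → (0,4) hit at k=4 and k=9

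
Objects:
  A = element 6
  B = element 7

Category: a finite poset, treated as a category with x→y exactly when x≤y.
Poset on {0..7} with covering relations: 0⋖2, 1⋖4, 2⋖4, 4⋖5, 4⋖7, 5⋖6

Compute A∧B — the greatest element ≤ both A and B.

Answer: A∧B = 4

Work:
{x : x<=A ∧ x<=B} = {0,1,2,4}  (A=6, B=7)
  0 <= 4
  1 <= 4
  2 <= 4
  4 <= 4
glb = 4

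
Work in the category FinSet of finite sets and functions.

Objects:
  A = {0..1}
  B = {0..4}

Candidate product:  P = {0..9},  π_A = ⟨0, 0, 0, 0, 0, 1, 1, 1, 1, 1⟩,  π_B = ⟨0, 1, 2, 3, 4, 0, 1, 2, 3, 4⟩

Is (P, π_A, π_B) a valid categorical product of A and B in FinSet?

Answer: VALID PRODUCT

Derivation:
|A|·|B| = 2·5 = 10;  |P| = 10
Check the pairing map k ↦ (π_A(k), π_B(k)):
  0 -> (0,0)
  1 -> (0,1)
  2 -> (0,2)
  3 -> (0,3)
  4 -> (0,4)
  5 -> (1,0)
  6 -> (1,1)
  7 -> (1,2)
  8 -> (1,3)
  9 -> (1,4)
distinct pairs in image: 10 / 10 needed
  → bijection onto A×B; projections well-typed.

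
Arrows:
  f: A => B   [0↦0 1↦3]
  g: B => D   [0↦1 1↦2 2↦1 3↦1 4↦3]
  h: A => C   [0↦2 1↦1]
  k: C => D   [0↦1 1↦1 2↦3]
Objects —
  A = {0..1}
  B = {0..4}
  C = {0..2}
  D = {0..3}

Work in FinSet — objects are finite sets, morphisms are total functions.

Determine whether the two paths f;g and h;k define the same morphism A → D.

Path 1 = f;g:
  0 f=>0 g=>1
  1 f=>3 g=>1
  result₁ = [0↦1 1↦1]
Path 2 = h;k:
  0 h=>2 k=>3
  1 h=>1 k=>1
  result₂ = [0↦3 1↦1]
Equal? differ; not commutative

Answer: DOES NOT COMMUTE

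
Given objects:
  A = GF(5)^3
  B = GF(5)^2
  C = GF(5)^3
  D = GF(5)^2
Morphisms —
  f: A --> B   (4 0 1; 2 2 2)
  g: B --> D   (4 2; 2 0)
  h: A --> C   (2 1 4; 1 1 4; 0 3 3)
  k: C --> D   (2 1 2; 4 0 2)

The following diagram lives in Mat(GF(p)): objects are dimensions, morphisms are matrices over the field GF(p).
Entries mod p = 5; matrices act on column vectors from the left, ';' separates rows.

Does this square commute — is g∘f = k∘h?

Answer: COMMUTES

Derivation:
1) trace f;g:
  e0=(1,0,0) f-->(4,2) g-->(0,3)
  e1=(0,1,0) f-->(0,2) g-->(4,0)
  e2=(0,0,1) f-->(1,2) g-->(3,2)
  composite₁ = (0 4 3; 3 0 2)
2) trace h;k:
  e0=(1,0,0) h-->(2,1,0) k-->(0,3)
  e1=(0,1,0) h-->(1,1,3) k-->(4,0)
  e2=(0,0,1) h-->(4,4,3) k-->(3,2)
  composite₂ = (0 4 3; 3 0 2)
Equal? YES — commutes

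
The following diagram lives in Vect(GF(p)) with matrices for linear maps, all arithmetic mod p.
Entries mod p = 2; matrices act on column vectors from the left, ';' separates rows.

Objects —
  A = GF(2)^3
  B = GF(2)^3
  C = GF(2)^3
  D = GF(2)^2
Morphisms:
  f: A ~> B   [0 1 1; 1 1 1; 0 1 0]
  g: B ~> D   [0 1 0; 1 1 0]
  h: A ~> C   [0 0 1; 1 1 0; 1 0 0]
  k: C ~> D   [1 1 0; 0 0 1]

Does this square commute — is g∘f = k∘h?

Along f;g (path 1):
  e0=[1,0,0] f~>[0,1,0] g~>[1,1]
  e1=[0,1,0] f~>[1,1,1] g~>[1,0]
  e2=[0,0,1] f~>[1,1,0] g~>[1,0]
  result₁ = [1 1 1; 1 0 0]
Along h;k (path 2):
  e0=[1,0,0] h~>[0,1,1] k~>[1,1]
  e1=[0,1,0] h~>[0,1,0] k~>[1,0]
  e2=[0,0,1] h~>[1,0,0] k~>[1,0]
  result₂ = [1 1 1; 1 0 0]
Equal? equal; square commutes

Answer: COMMUTES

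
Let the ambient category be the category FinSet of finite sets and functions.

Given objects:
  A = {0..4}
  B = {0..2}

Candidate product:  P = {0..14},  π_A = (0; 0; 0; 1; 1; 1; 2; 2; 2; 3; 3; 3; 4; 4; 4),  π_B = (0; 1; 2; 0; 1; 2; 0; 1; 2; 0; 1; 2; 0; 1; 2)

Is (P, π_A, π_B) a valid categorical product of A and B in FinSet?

|A|·|B| = 5·3 = 15;  |P| = 15
Check the pairing map k ↦ (π_A(k), π_B(k)):
  0 ↦ (0,0)
  1 ↦ (0,1)
  2 ↦ (0,2)
  3 ↦ (1,0)
  4 ↦ (1,1)
  5 ↦ (1,2)
  6 ↦ (2,0)
  7 ↦ (2,1)
  8 ↦ (2,2)
  9 ↦ (3,0)
  10 ↦ (3,1)
  11 ↦ (3,2)
  12 ↦ (4,0)
  13 ↦ (4,1)
  14 ↦ (4,2)
distinct pairs in image: 15 / 15 needed
  → bijection onto A×B; projections well-typed.

Answer: VALID PRODUCT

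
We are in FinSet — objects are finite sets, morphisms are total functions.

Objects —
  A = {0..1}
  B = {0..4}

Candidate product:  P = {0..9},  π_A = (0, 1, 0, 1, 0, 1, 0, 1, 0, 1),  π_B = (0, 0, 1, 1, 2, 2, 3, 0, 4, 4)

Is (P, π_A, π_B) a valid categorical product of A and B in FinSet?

Answer: NOT A VALID PRODUCT — duplicate pair at indices 1,7

Trace:
|A|·|B| = 2·5 = 10;  |P| = 10
Check the pairing map k ↦ (π_A(k), π_B(k)):
  0 ↦ (0,0)
  1 ↦ (1,0)
  2 ↦ (0,1)
  3 ↦ (1,1)
  4 ↦ (0,2)
  5 ↦ (1,2)
  6 ↦ (0,3)
  7 ↦ (1,0)  ✗ repeats pair of k=1
  8 ↦ (0,4)
  9 ↦ (1,4)
distinct pairs in image: 9 / 10 needed
  → (1,0) hit at k=1 and k=7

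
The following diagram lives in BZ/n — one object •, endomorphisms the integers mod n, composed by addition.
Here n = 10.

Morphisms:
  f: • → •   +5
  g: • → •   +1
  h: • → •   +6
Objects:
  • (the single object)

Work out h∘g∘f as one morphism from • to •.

Answer: +2

Work:
  0 +5≡5 +1≡6 +6≡2  (mod 10)
⟦path⟧: +2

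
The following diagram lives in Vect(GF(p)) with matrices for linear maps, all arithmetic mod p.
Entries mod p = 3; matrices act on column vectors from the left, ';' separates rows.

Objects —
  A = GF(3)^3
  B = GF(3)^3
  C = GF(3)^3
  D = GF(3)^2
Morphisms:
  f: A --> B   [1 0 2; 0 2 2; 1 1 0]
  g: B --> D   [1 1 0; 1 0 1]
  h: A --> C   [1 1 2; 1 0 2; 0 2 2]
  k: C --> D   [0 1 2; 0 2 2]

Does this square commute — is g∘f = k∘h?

Along f;g (path 1):
  e0=[1,0,0] f-->[1,0,1] g-->[1,2]
  e1=[0,1,0] f-->[0,2,1] g-->[2,1]
  e2=[0,0,1] f-->[2,2,0] g-->[1,2]
  result₁ = [1 2 1; 2 1 2]
Along h;k (path 2):
  e0=[1,0,0] h-->[1,1,0] k-->[1,2]
  e1=[0,1,0] h-->[1,0,2] k-->[1,1]
  e2=[0,0,1] h-->[2,2,2] k-->[0,2]
  result₂ = [1 1 0; 2 1 2]
Equal? distinct morphisms ✗

Answer: DOES NOT COMMUTE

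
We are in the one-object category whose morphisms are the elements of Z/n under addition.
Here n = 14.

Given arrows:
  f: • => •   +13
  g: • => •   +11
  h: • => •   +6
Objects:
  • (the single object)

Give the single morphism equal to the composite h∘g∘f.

Answer: +2

Trace:
  0 +13≡13 +11≡10 +6≡2  (mod 14)
composite: +2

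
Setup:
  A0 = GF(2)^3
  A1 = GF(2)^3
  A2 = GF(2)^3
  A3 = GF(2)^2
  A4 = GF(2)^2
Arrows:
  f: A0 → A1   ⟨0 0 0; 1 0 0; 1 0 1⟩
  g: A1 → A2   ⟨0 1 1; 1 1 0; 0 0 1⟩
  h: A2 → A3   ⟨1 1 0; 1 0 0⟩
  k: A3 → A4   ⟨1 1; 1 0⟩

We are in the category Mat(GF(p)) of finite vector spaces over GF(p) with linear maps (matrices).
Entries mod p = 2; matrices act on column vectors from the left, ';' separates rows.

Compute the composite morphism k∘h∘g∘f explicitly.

  e0=(1,0,0) f→(0,1,1) g→(0,1,1) h→(1,0) k→(1,1)
  e1=(0,1,0) f→(0,0,0) g→(0,0,0) h→(0,0) k→(0,0)
  e2=(0,0,1) f→(0,0,1) g→(1,0,1) h→(1,1) k→(0,1)
composite: ⟨1 0 0; 1 0 1⟩

Answer: ⟨1 0 0; 1 0 1⟩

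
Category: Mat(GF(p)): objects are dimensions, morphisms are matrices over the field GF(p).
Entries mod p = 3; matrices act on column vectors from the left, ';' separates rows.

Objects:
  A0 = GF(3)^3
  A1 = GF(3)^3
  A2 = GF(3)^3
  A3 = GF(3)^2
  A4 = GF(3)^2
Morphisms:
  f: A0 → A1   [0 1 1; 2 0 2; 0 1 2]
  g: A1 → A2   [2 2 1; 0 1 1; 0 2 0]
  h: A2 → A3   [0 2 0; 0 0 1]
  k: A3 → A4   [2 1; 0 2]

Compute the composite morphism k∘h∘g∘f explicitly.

Answer: [0 1 2; 2 0 2]

Trace:
  e0=[1,0,0] f→[0,2,0] g→[1,2,1] h→[1,1] k→[0,2]
  e1=[0,1,0] f→[1,0,1] g→[0,1,0] h→[2,0] k→[1,0]
  e2=[0,0,1] f→[1,2,2] g→[2,1,1] h→[2,1] k→[2,2]
composite: [0 1 2; 2 0 2]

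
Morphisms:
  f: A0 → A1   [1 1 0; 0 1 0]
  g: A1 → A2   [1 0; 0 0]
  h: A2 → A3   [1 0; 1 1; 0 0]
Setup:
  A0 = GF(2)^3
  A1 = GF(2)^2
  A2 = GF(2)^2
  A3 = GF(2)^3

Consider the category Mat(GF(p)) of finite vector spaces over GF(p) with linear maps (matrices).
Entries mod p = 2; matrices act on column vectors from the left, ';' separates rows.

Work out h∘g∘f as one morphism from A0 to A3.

Answer: [1 1 0; 1 1 0; 0 0 0]

Derivation:
  e0=(1,0,0) f→(1,0) g→(1,0) h→(1,1,0)
  e1=(0,1,0) f→(1,1) g→(1,0) h→(1,1,0)
  e2=(0,0,1) f→(0,0) g→(0,0) h→(0,0,0)
⟦path⟧: [1 1 0; 1 1 0; 0 0 0]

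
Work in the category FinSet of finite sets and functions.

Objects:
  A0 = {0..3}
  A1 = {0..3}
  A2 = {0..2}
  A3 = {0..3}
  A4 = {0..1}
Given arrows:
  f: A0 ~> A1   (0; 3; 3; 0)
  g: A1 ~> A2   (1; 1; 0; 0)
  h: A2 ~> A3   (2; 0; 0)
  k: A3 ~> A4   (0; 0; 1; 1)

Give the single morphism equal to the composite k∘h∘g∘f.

Answer: (0; 1; 1; 0)

Derivation:
  0 f~>0 g~>1 h~>0 k~>0
  1 f~>3 g~>0 h~>2 k~>1
  2 f~>3 g~>0 h~>2 k~>1
  3 f~>0 g~>1 h~>0 k~>0
composite: (0; 1; 1; 0)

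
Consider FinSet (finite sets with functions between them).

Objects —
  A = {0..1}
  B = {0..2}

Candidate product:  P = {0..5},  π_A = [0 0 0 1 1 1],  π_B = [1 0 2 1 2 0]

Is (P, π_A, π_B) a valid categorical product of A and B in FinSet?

Answer: VALID PRODUCT

Derivation:
|A|·|B| = 2·3 = 6;  |P| = 6
Check the pairing map k ↦ (π_A(k), π_B(k)):
  0 : (0,1)
  1 : (0,0)
  2 : (0,2)
  3 : (1,1)
  4 : (1,2)
  5 : (1,0)
distinct pairs in image: 6 / 6 needed
  → bijection onto A×B; projections well-typed.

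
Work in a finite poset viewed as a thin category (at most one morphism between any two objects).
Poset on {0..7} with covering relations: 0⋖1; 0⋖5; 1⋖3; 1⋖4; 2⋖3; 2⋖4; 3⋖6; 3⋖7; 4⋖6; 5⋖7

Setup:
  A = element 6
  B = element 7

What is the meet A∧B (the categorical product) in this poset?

Answer: A∧B = 3

Derivation:
Lower bounds of A=6 and B=7: {0,1,2,3}
  0 ≤ 3
  1 ≤ 3
  2 ≤ 3
  3 ≤ 3
glb = 3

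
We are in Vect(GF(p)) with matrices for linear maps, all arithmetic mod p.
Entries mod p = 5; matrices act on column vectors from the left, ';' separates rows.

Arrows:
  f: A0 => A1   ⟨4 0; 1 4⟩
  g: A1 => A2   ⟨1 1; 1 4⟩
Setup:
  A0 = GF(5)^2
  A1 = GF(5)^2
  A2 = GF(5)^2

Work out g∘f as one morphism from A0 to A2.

  e0=⟨1,0⟩ f=>⟨4,1⟩ g=>⟨0,3⟩
  e1=⟨0,1⟩ f=>⟨0,4⟩ g=>⟨4,1⟩
composite: ⟨0 4; 3 1⟩

Answer: ⟨0 4; 3 1⟩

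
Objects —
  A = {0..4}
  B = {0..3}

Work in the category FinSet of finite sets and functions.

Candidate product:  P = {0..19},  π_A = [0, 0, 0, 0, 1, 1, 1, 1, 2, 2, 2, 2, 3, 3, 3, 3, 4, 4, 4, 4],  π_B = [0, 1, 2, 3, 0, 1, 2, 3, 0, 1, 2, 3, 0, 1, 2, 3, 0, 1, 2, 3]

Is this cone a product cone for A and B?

|A|·|B| = 5·4 = 20;  |P| = 20
Check the pairing map k ↦ (π_A(k), π_B(k)):
  0 : (0,0)
  1 : (0,1)
  2 : (0,2)
  3 : (0,3)
  4 : (1,0)
  5 : (1,1)
  6 : (1,2)
  7 : (1,3)
  8 : (2,0)
  9 : (2,1)
  10 : (2,2)
  11 : (2,3)
  12 : (3,0)
  13 : (3,1)
  14 : (3,2)
  15 : (3,3)
  16 : (4,0)
  17 : (4,1)
  18 : (4,2)
  19 : (4,3)
distinct pairs in image: 20 / 20 needed
  → bijection onto A×B; projections well-typed.

Answer: VALID PRODUCT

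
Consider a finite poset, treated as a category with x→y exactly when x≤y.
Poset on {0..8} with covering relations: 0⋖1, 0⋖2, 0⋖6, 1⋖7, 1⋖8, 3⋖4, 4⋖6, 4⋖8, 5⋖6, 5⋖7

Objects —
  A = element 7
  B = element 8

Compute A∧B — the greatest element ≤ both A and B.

Lower bounds of A=7 and B=8: {0,1}
  0 ⊑ 1
  1 ⊑ 1
glb = 1

Answer: A∧B = 1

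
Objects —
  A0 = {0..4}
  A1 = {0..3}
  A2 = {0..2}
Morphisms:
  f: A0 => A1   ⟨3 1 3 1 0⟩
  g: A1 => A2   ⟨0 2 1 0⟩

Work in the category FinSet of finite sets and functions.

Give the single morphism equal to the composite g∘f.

  0 f=>3 g=>0
  1 f=>1 g=>2
  2 f=>3 g=>0
  3 f=>1 g=>2
  4 f=>0 g=>0
result: ⟨0 2 0 2 0⟩

Answer: ⟨0 2 0 2 0⟩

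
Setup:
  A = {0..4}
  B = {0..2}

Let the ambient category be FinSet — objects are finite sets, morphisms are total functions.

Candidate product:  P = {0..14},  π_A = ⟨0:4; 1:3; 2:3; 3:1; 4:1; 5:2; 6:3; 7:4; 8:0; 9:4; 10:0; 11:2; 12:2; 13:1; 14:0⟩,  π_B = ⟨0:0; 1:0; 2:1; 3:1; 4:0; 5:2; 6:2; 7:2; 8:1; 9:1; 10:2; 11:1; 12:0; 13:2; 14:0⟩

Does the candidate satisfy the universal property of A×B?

Answer: VALID PRODUCT

Work:
|A|·|B| = 5·3 = 15;  |P| = 15
Check the pairing map k ↦ (π_A(k), π_B(k)):
  0 : (4,0)
  1 : (3,0)
  2 : (3,1)
  3 : (1,1)
  4 : (1,0)
  5 : (2,2)
  6 : (3,2)
  7 : (4,2)
  8 : (0,1)
  9 : (4,1)
  10 : (0,2)
  11 : (2,1)
  12 : (2,0)
  13 : (1,2)
  14 : (0,0)
distinct pairs in image: 15 / 15 needed
  → bijection onto A×B; projections well-typed.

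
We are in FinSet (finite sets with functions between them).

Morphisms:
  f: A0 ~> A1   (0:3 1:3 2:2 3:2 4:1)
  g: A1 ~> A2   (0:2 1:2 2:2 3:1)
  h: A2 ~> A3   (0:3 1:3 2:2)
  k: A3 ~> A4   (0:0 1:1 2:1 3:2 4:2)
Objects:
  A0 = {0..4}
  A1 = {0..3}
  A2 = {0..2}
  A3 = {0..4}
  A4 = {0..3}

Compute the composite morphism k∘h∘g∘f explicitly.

  0 f~>3 g~>1 h~>3 k~>2
  1 f~>3 g~>1 h~>3 k~>2
  2 f~>2 g~>2 h~>2 k~>1
  3 f~>2 g~>2 h~>2 k~>1
  4 f~>1 g~>2 h~>2 k~>1
composite: (0:2 1:2 2:1 3:1 4:1)

Answer: (0:2 1:2 2:1 3:1 4:1)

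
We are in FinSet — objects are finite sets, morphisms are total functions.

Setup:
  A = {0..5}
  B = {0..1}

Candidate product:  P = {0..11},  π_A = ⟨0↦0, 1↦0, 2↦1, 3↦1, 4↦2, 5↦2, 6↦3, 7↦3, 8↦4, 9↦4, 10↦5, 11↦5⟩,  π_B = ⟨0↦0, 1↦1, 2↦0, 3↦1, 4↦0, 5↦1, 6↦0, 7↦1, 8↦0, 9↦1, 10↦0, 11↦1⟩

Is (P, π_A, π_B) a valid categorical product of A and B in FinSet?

|A|·|B| = 6·2 = 12;  |P| = 12
Check the pairing map k ↦ (π_A(k), π_B(k)):
  0 ↦ (0,0)
  1 ↦ (0,1)
  2 ↦ (1,0)
  3 ↦ (1,1)
  4 ↦ (2,0)
  5 ↦ (2,1)
  6 ↦ (3,0)
  7 ↦ (3,1)
  8 ↦ (4,0)
  9 ↦ (4,1)
  10 ↦ (5,0)
  11 ↦ (5,1)
distinct pairs in image: 12 / 12 needed
  → bijection onto A×B; projections well-typed.

Answer: VALID PRODUCT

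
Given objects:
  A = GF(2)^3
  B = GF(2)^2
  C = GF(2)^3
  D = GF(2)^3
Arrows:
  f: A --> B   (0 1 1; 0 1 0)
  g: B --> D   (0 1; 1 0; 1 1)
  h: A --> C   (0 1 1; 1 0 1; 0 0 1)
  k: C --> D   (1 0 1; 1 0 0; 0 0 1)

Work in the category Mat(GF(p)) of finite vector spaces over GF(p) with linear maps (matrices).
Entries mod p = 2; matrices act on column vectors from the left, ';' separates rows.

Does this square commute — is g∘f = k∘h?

Path 1 = f;g:
  e0=⟨1,0,0⟩ f-->⟨0,0⟩ g-->⟨0,0,0⟩
  e1=⟨0,1,0⟩ f-->⟨1,1⟩ g-->⟨1,1,0⟩
  e2=⟨0,0,1⟩ f-->⟨1,0⟩ g-->⟨0,1,1⟩
  ⟦path⟧₁ = (0 1 0; 0 1 1; 0 0 1)
Path 2 = h;k:
  e0=⟨1,0,0⟩ h-->⟨0,1,0⟩ k-->⟨0,0,0⟩
  e1=⟨0,1,0⟩ h-->⟨1,0,0⟩ k-->⟨1,1,0⟩
  e2=⟨0,0,1⟩ h-->⟨1,1,1⟩ k-->⟨0,1,1⟩
  ⟦path⟧₂ = (0 1 0; 0 1 1; 0 0 1)
Equal? same morphism ✓

Answer: COMMUTES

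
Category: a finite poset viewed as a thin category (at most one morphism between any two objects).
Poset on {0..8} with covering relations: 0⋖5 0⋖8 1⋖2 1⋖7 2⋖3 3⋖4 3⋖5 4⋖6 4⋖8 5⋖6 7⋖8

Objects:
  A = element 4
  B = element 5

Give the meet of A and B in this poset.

Answer: A∧B = 3

Work:
Common predecessors of 4,5: {1,2,3}
  1 ≤ 3
  2 ≤ 3
  3 ≤ 3
glb = 3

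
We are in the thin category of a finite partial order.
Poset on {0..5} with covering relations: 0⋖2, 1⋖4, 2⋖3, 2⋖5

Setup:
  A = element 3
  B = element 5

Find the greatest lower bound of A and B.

Answer: A∧B = 2

Derivation:
Lower bounds of A=3 and B=5: {0,2}
  0 <= 2
  2 <= 2
glb = 2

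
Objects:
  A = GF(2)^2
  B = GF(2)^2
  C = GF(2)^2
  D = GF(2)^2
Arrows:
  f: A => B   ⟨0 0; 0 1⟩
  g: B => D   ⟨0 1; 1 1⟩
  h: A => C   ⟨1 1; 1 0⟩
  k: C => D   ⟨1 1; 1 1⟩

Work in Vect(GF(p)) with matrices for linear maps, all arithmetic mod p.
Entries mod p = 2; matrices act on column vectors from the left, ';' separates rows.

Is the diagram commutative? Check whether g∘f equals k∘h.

Answer: COMMUTES

Derivation:
Path 1 = f;g:
  e0=[1,0] f=>[0,0] g=>[0,0]
  e1=[0,1] f=>[0,1] g=>[1,1]
  ⟦path⟧₁ = ⟨0 1; 0 1⟩
Path 2 = h;k:
  e0=[1,0] h=>[1,1] k=>[0,0]
  e1=[0,1] h=>[1,0] k=>[1,1]
  ⟦path⟧₂ = ⟨0 1; 0 1⟩
Equal? YES — commutes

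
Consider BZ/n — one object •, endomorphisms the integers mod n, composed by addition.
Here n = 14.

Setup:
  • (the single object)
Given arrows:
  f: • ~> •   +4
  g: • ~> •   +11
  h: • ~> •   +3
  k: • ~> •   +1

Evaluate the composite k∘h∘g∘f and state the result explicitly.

Answer: +5

Trace:
  0 +4≡4 +11≡1 +3≡4 +1≡5  (mod 14)
composite: +5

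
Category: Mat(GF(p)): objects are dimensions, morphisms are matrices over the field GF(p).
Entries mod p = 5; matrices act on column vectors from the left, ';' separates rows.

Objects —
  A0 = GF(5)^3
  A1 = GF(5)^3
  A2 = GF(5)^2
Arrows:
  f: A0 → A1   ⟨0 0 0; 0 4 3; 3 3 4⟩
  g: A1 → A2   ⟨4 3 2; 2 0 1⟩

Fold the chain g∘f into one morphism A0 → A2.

  e0=⟨1,0,0⟩ f→⟨0,0,3⟩ g→⟨1,3⟩
  e1=⟨0,1,0⟩ f→⟨0,4,3⟩ g→⟨3,3⟩
  e2=⟨0,0,1⟩ f→⟨0,3,4⟩ g→⟨2,4⟩
composite: ⟨1 3 2; 3 3 4⟩

Answer: ⟨1 3 2; 3 3 4⟩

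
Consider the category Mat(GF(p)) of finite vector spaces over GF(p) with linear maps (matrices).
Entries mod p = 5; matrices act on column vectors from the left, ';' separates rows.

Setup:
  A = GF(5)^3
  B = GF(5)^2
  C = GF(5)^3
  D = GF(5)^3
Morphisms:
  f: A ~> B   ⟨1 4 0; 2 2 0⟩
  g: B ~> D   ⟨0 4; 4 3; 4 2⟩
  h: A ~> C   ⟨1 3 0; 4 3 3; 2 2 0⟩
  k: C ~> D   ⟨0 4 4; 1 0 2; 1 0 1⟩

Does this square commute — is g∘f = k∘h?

Answer: DOES NOT COMMUTE

Work:
Path 1 = f;g:
  e0=(1,0,0) f~>(1,2) g~>(3,0,3)
  e1=(0,1,0) f~>(4,2) g~>(3,2,0)
  e2=(0,0,1) f~>(0,0) g~>(0,0,0)
  composite₁ = ⟨3 3 0; 0 2 0; 3 0 0⟩
Path 2 = h;k:
  e0=(1,0,0) h~>(1,4,2) k~>(4,0,3)
  e1=(0,1,0) h~>(3,3,2) k~>(0,2,0)
  e2=(0,0,1) h~>(0,3,0) k~>(2,0,0)
  composite₂ = ⟨4 0 2; 0 2 0; 3 0 0⟩
Equal? NO — does not commute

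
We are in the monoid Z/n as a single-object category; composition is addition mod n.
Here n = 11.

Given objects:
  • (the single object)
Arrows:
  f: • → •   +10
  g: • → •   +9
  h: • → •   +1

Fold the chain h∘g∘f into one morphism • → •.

Answer: +9

Derivation:
  0 +10≡10 +9≡8 +1≡9  (mod 11)
composite: +9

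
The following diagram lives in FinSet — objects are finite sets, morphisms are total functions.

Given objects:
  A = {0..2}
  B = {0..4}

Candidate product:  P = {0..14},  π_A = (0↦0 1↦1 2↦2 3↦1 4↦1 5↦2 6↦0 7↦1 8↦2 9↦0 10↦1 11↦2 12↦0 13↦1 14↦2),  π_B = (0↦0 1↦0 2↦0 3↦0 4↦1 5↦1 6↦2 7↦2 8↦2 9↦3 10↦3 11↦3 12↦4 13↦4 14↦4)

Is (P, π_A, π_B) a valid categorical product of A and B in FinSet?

|A|·|B| = 3·5 = 15;  |P| = 15
Check the pairing map k ↦ (π_A(k), π_B(k)):
  0 ↦ (0,0)
  1 ↦ (1,0)
  2 ↦ (2,0)
  3 ↦ (1,0)  ✗ repeats pair of k=1
  4 ↦ (1,1)
  5 ↦ (2,1)
  6 ↦ (0,2)
  7 ↦ (1,2)
  8 ↦ (2,2)
  9 ↦ (0,3)
  10 ↦ (1,3)
  11 ↦ (2,3)
  12 ↦ (0,4)
  13 ↦ (1,4)
  14 ↦ (2,4)
distinct pairs in image: 14 / 15 needed
  → (1,0) hit at k=1 and k=3

Answer: NOT A VALID PRODUCT — duplicate pair at indices 1,3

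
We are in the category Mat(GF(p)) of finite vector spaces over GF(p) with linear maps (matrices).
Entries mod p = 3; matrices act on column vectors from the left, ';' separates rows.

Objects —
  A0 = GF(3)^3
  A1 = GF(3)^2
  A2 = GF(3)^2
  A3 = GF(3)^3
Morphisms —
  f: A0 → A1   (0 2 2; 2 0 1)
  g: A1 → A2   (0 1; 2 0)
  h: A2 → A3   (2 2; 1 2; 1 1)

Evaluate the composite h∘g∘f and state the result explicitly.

Answer: (1 2 1; 2 2 0; 2 1 2)

Work:
  e0=(1,0,0) f→(0,2) g→(2,0) h→(1,2,2)
  e1=(0,1,0) f→(2,0) g→(0,1) h→(2,2,1)
  e2=(0,0,1) f→(2,1) g→(1,1) h→(1,0,2)
⟦path⟧: (1 2 1; 2 2 0; 2 1 2)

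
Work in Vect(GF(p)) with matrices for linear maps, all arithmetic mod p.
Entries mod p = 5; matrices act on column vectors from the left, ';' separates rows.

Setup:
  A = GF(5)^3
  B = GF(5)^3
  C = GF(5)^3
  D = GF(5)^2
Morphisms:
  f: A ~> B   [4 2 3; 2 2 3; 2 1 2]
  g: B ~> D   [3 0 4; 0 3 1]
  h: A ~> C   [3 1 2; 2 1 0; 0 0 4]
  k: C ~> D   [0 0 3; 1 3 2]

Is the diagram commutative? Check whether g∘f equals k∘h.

Answer: DOES NOT COMMUTE

Trace:
Along f;g (path 1):
  e0=⟨1,0,0⟩ f~>⟨4,2,2⟩ g~>⟨0,3⟩
  e1=⟨0,1,0⟩ f~>⟨2,2,1⟩ g~>⟨0,2⟩
  e2=⟨0,0,1⟩ f~>⟨3,3,2⟩ g~>⟨2,1⟩
  result₁ = [0 0 2; 3 2 1]
Along h;k (path 2):
  e0=⟨1,0,0⟩ h~>⟨3,2,0⟩ k~>⟨0,4⟩
  e1=⟨0,1,0⟩ h~>⟨1,1,0⟩ k~>⟨0,4⟩
  e2=⟨0,0,1⟩ h~>⟨2,0,4⟩ k~>⟨2,0⟩
  result₂ = [0 0 2; 4 4 0]
Equal? distinct morphisms ✗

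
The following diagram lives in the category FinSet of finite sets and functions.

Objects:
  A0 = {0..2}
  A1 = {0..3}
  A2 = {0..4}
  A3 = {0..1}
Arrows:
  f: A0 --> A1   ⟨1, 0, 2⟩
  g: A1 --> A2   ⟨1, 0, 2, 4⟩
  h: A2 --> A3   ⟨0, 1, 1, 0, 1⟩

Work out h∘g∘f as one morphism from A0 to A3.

  0 f-->1 g-->0 h-->0
  1 f-->0 g-->1 h-->1
  2 f-->2 g-->2 h-->1
composite: ⟨0, 1, 1⟩

Answer: ⟨0, 1, 1⟩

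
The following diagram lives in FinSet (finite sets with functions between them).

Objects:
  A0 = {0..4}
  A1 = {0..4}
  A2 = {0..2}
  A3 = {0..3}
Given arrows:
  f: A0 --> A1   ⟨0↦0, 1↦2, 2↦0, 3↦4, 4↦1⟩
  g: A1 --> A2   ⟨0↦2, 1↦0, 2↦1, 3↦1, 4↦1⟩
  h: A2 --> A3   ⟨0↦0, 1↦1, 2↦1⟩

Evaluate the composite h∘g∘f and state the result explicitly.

  0 f-->0 g-->2 h-->1
  1 f-->2 g-->1 h-->1
  2 f-->0 g-->2 h-->1
  3 f-->4 g-->1 h-->1
  4 f-->1 g-->0 h-->0
result: ⟨0↦1, 1↦1, 2↦1, 3↦1, 4↦0⟩

Answer: ⟨0↦1, 1↦1, 2↦1, 3↦1, 4↦0⟩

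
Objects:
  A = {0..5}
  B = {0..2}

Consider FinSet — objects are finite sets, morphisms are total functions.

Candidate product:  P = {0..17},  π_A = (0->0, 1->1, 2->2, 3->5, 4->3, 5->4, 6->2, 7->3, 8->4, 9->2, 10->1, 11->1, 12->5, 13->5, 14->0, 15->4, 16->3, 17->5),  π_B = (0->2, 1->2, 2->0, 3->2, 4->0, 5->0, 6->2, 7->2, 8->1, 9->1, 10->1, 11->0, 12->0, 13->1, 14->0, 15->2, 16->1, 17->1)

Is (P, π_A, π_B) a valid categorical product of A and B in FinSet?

|A|·|B| = 6·3 = 18;  |P| = 18
Check the pairing map k ↦ (π_A(k), π_B(k)):
  0 -> (0,2)
  1 -> (1,2)
  2 -> (2,0)
  3 -> (5,2)
  4 -> (3,0)
  5 -> (4,0)
  6 -> (2,2)
  7 -> (3,2)
  8 -> (4,1)
  9 -> (2,1)
  10 -> (1,1)
  11 -> (1,0)
  12 -> (5,0)
  13 -> (5,1)
  14 -> (0,0)
  15 -> (4,2)
  16 -> (3,1)
  17 -> (5,1)  ✗ repeats pair of k=13
distinct pairs in image: 17 / 18 needed
  → (5,1) hit at k=13 and k=17

Answer: NOT A VALID PRODUCT — duplicate pair at indices 13,17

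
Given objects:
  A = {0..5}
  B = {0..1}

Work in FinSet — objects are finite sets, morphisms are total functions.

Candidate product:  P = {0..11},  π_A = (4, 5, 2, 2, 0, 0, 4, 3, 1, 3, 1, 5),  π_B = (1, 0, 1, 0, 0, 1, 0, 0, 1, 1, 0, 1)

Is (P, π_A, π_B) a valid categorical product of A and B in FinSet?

|A|·|B| = 6·2 = 12;  |P| = 12
Check the pairing map k ↦ (π_A(k), π_B(k)):
  0 : (4,1)
  1 : (5,0)
  2 : (2,1)
  3 : (2,0)
  4 : (0,0)
  5 : (0,1)
  6 : (4,0)
  7 : (3,0)
  8 : (1,1)
  9 : (3,1)
  10 : (1,0)
  11 : (5,1)
distinct pairs in image: 12 / 12 needed
  → bijection onto A×B; projections well-typed.

Answer: VALID PRODUCT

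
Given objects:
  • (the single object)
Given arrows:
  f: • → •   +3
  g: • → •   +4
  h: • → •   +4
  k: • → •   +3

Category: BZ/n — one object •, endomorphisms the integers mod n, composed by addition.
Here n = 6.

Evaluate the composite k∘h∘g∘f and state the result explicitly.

  0 +3≡3 +4≡1 +4≡5 +3≡2  (mod 6)
result: +2

Answer: +2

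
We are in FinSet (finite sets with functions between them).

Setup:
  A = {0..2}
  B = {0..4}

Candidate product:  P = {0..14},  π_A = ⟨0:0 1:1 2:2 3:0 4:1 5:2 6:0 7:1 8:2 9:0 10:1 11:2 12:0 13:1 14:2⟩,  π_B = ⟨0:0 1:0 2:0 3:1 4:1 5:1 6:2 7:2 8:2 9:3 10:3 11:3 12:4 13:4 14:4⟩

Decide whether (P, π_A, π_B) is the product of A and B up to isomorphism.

|A|·|B| = 3·5 = 15;  |P| = 15
Check the pairing map k ↦ (π_A(k), π_B(k)):
  0 : (0,0)
  1 : (1,0)
  2 : (2,0)
  3 : (0,1)
  4 : (1,1)
  5 : (2,1)
  6 : (0,2)
  7 : (1,2)
  8 : (2,2)
  9 : (0,3)
  10 : (1,3)
  11 : (2,3)
  12 : (0,4)
  13 : (1,4)
  14 : (2,4)
distinct pairs in image: 15 / 15 needed
  → bijection onto A×B; projections well-typed.

Answer: VALID PRODUCT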